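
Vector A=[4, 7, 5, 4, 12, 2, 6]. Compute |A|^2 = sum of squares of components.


|A|^2 = sum of squared components
A[0]^2 = 4^2 = 16
A[1]^2 = 7^2 = 49
A[2]^2 = 5^2 = 25
A[3]^2 = 4^2 = 16
A[4]^2 = 12^2 = 144
A[5]^2 = 2^2 = 4
A[6]^2 = 6^2 = 36
Sum = 16 + 49 + 25 + 16 + 144 + 4 + 36 = 290

290


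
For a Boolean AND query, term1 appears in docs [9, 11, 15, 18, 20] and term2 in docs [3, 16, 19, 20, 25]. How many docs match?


Boolean AND: find intersection of posting lists
term1 docs: [9, 11, 15, 18, 20]
term2 docs: [3, 16, 19, 20, 25]
Intersection: [20]
|intersection| = 1

1


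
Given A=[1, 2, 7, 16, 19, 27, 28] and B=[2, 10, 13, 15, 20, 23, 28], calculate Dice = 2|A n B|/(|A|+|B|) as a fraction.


A intersect B = [2, 28]
|A intersect B| = 2
|A| = 7, |B| = 7
Dice = 2*2 / (7+7)
= 4 / 14 = 2/7

2/7


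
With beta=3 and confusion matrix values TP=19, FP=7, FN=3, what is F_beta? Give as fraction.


P = TP/(TP+FP) = 19/26 = 19/26
R = TP/(TP+FN) = 19/22 = 19/22
beta^2 = 3^2 = 9
(1 + beta^2) = 10
Numerator = (1+beta^2)*P*R = 1805/286
Denominator = beta^2*P + R = 171/26 + 19/22 = 1064/143
F_beta = 95/112

95/112


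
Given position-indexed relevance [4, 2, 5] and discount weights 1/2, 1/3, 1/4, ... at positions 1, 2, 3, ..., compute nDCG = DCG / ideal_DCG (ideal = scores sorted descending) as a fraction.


Position discount weights w_i = 1/(i+1) for i=1..3:
Weights = [1/2, 1/3, 1/4]
Actual relevance: [4, 2, 5]
DCG = 4/2 + 2/3 + 5/4 = 47/12
Ideal relevance (sorted desc): [5, 4, 2]
Ideal DCG = 5/2 + 4/3 + 2/4 = 13/3
nDCG = DCG / ideal_DCG = 47/12 / 13/3 = 47/52

47/52


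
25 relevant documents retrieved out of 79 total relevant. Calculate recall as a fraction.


Recall = retrieved_relevant / total_relevant
= 25 / 79
= 25 / (25 + 54)
= 25/79

25/79


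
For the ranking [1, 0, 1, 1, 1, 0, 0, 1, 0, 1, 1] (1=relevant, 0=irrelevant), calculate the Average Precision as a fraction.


Computing P@k for each relevant position:
Position 1: relevant, P@1 = 1/1 = 1
Position 2: not relevant
Position 3: relevant, P@3 = 2/3 = 2/3
Position 4: relevant, P@4 = 3/4 = 3/4
Position 5: relevant, P@5 = 4/5 = 4/5
Position 6: not relevant
Position 7: not relevant
Position 8: relevant, P@8 = 5/8 = 5/8
Position 9: not relevant
Position 10: relevant, P@10 = 6/10 = 3/5
Position 11: relevant, P@11 = 7/11 = 7/11
Sum of P@k = 1 + 2/3 + 3/4 + 4/5 + 5/8 + 3/5 + 7/11 = 6703/1320
AP = 6703/1320 / 7 = 6703/9240

6703/9240


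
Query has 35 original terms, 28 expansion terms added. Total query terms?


Original terms: 35
Expansion terms: 28
Total = 35 + 28 = 63

63


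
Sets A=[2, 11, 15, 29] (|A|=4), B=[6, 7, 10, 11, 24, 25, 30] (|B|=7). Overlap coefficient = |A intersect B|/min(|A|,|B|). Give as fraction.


A intersect B = [11]
|A intersect B| = 1
min(|A|, |B|) = min(4, 7) = 4
Overlap = 1 / 4 = 1/4

1/4


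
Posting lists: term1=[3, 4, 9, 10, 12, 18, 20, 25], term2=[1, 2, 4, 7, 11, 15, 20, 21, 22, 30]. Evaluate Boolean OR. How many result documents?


Boolean OR: find union of posting lists
term1 docs: [3, 4, 9, 10, 12, 18, 20, 25]
term2 docs: [1, 2, 4, 7, 11, 15, 20, 21, 22, 30]
Union: [1, 2, 3, 4, 7, 9, 10, 11, 12, 15, 18, 20, 21, 22, 25, 30]
|union| = 16

16


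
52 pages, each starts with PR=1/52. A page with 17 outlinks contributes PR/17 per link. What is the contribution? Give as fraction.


Initial PR = 1/52 = 1/52
Outlinks = 17
Contribution per link = PR / outlinks
= 1/52 / 17
= 1/884

1/884


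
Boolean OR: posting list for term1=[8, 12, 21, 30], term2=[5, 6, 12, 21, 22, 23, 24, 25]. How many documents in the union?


Boolean OR: find union of posting lists
term1 docs: [8, 12, 21, 30]
term2 docs: [5, 6, 12, 21, 22, 23, 24, 25]
Union: [5, 6, 8, 12, 21, 22, 23, 24, 25, 30]
|union| = 10

10


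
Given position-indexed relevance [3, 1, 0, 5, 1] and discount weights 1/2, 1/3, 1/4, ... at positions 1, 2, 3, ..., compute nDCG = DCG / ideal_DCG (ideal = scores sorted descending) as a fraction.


Position discount weights w_i = 1/(i+1) for i=1..5:
Weights = [1/2, 1/3, 1/4, 1/5, 1/6]
Actual relevance: [3, 1, 0, 5, 1]
DCG = 3/2 + 1/3 + 0/4 + 5/5 + 1/6 = 3
Ideal relevance (sorted desc): [5, 3, 1, 1, 0]
Ideal DCG = 5/2 + 3/3 + 1/4 + 1/5 + 0/6 = 79/20
nDCG = DCG / ideal_DCG = 3 / 79/20 = 60/79

60/79


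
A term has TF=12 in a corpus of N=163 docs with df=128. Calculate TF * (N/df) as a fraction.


TF * (N/df)
= 12 * (163/128)
= 12 * 163/128
= 489/32

489/32


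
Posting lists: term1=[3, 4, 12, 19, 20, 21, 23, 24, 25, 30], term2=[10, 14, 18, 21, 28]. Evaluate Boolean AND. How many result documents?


Boolean AND: find intersection of posting lists
term1 docs: [3, 4, 12, 19, 20, 21, 23, 24, 25, 30]
term2 docs: [10, 14, 18, 21, 28]
Intersection: [21]
|intersection| = 1

1


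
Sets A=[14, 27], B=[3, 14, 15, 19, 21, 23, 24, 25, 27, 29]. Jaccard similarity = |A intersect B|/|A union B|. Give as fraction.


A intersect B = [14, 27]
|A intersect B| = 2
A union B = [3, 14, 15, 19, 21, 23, 24, 25, 27, 29]
|A union B| = 10
Jaccard = 2/10 = 1/5

1/5


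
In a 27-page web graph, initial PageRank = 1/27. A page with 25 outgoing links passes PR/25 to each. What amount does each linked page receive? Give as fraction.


Initial PR = 1/27 = 1/27
Outlinks = 25
Contribution per link = PR / outlinks
= 1/27 / 25
= 1/675

1/675


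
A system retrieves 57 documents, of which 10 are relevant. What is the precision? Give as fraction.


Precision = relevant_retrieved / total_retrieved
= 10 / 57
= 10 / (10 + 47)
= 10/57

10/57


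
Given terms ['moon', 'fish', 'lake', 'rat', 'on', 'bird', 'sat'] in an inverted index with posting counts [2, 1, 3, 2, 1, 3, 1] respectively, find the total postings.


Summing posting list sizes:
'moon': 2 postings
'fish': 1 postings
'lake': 3 postings
'rat': 2 postings
'on': 1 postings
'bird': 3 postings
'sat': 1 postings
Total = 2 + 1 + 3 + 2 + 1 + 3 + 1 = 13

13


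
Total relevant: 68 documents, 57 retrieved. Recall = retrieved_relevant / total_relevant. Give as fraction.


Recall = retrieved_relevant / total_relevant
= 57 / 68
= 57 / (57 + 11)
= 57/68

57/68


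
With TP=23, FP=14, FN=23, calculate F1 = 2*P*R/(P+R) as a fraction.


F1 = 2 * P * R / (P + R)
P = TP/(TP+FP) = 23/37 = 23/37
R = TP/(TP+FN) = 23/46 = 1/2
2 * P * R = 2 * 23/37 * 1/2 = 23/37
P + R = 23/37 + 1/2 = 83/74
F1 = 23/37 / 83/74 = 46/83

46/83


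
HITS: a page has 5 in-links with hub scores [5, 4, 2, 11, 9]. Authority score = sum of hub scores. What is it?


Authority = sum of hub scores of in-linkers
In-link 1: hub score = 5
In-link 2: hub score = 4
In-link 3: hub score = 2
In-link 4: hub score = 11
In-link 5: hub score = 9
Authority = 5 + 4 + 2 + 11 + 9 = 31

31


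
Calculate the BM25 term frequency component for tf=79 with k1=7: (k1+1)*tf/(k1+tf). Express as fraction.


BM25 TF component = (k1+1)*tf / (k1+tf)
k1 = 7, tf = 79
Numerator = (7+1)*79 = 632
Denominator = 7 + 79 = 86
= 632/86 = 316/43

316/43


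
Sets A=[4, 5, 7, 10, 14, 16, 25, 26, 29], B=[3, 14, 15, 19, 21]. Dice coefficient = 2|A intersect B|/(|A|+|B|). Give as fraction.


A intersect B = [14]
|A intersect B| = 1
|A| = 9, |B| = 5
Dice = 2*1 / (9+5)
= 2 / 14 = 1/7

1/7


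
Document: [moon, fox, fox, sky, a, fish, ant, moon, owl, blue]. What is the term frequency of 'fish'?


Document has 10 words
Scanning for 'fish':
Found at positions: [5]
Count = 1

1


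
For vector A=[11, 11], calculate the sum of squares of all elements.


|A|^2 = sum of squared components
A[0]^2 = 11^2 = 121
A[1]^2 = 11^2 = 121
Sum = 121 + 121 = 242

242


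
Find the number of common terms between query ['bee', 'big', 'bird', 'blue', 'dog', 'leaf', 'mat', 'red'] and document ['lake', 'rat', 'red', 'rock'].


Query terms: ['bee', 'big', 'bird', 'blue', 'dog', 'leaf', 'mat', 'red']
Document terms: ['lake', 'rat', 'red', 'rock']
Common terms: ['red']
Overlap count = 1

1


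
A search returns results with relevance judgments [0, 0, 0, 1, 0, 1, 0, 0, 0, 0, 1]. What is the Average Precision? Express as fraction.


Computing P@k for each relevant position:
Position 1: not relevant
Position 2: not relevant
Position 3: not relevant
Position 4: relevant, P@4 = 1/4 = 1/4
Position 5: not relevant
Position 6: relevant, P@6 = 2/6 = 1/3
Position 7: not relevant
Position 8: not relevant
Position 9: not relevant
Position 10: not relevant
Position 11: relevant, P@11 = 3/11 = 3/11
Sum of P@k = 1/4 + 1/3 + 3/11 = 113/132
AP = 113/132 / 3 = 113/396

113/396


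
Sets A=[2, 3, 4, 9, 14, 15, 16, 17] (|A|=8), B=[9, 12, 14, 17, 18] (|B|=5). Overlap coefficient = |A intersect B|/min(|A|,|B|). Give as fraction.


A intersect B = [9, 14, 17]
|A intersect B| = 3
min(|A|, |B|) = min(8, 5) = 5
Overlap = 3 / 5 = 3/5

3/5


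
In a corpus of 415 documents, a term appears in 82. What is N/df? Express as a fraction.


IDF ratio = N / df
= 415 / 82
= 415/82

415/82


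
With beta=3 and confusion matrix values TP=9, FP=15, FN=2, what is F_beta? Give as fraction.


P = TP/(TP+FP) = 9/24 = 3/8
R = TP/(TP+FN) = 9/11 = 9/11
beta^2 = 3^2 = 9
(1 + beta^2) = 10
Numerator = (1+beta^2)*P*R = 135/44
Denominator = beta^2*P + R = 27/8 + 9/11 = 369/88
F_beta = 30/41

30/41


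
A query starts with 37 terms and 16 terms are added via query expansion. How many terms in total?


Original terms: 37
Expansion terms: 16
Total = 37 + 16 = 53

53


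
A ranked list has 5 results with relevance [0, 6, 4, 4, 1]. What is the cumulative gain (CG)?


Cumulative Gain = sum of relevance scores
Position 1: rel=0, running sum=0
Position 2: rel=6, running sum=6
Position 3: rel=4, running sum=10
Position 4: rel=4, running sum=14
Position 5: rel=1, running sum=15
CG = 15

15


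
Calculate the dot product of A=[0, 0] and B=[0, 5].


Dot product = sum of element-wise products
A[0]*B[0] = 0*0 = 0
A[1]*B[1] = 0*5 = 0
Sum = 0 + 0 = 0

0


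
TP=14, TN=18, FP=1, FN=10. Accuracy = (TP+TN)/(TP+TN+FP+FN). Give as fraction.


Accuracy = (TP + TN) / (TP + TN + FP + FN)
TP + TN = 14 + 18 = 32
Total = 14 + 18 + 1 + 10 = 43
Accuracy = 32 / 43 = 32/43

32/43


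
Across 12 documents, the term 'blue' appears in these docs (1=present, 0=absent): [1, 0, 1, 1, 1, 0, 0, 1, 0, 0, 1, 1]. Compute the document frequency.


Checking each document for 'blue':
Doc 1: present
Doc 2: absent
Doc 3: present
Doc 4: present
Doc 5: present
Doc 6: absent
Doc 7: absent
Doc 8: present
Doc 9: absent
Doc 10: absent
Doc 11: present
Doc 12: present
df = sum of presences = 1 + 0 + 1 + 1 + 1 + 0 + 0 + 1 + 0 + 0 + 1 + 1 = 7

7


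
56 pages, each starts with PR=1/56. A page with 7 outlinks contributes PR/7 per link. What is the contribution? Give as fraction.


Initial PR = 1/56 = 1/56
Outlinks = 7
Contribution per link = PR / outlinks
= 1/56 / 7
= 1/392

1/392


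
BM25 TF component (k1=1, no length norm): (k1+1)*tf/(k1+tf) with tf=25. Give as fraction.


BM25 TF component = (k1+1)*tf / (k1+tf)
k1 = 1, tf = 25
Numerator = (1+1)*25 = 50
Denominator = 1 + 25 = 26
= 50/26 = 25/13

25/13


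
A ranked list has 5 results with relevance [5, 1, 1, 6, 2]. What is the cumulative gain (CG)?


Cumulative Gain = sum of relevance scores
Position 1: rel=5, running sum=5
Position 2: rel=1, running sum=6
Position 3: rel=1, running sum=7
Position 4: rel=6, running sum=13
Position 5: rel=2, running sum=15
CG = 15

15


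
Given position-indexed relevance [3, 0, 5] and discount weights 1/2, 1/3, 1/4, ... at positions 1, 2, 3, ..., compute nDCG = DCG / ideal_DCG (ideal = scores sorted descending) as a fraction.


Position discount weights w_i = 1/(i+1) for i=1..3:
Weights = [1/2, 1/3, 1/4]
Actual relevance: [3, 0, 5]
DCG = 3/2 + 0/3 + 5/4 = 11/4
Ideal relevance (sorted desc): [5, 3, 0]
Ideal DCG = 5/2 + 3/3 + 0/4 = 7/2
nDCG = DCG / ideal_DCG = 11/4 / 7/2 = 11/14

11/14


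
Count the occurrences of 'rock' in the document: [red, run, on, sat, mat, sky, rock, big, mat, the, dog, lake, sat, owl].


Document has 14 words
Scanning for 'rock':
Found at positions: [6]
Count = 1

1


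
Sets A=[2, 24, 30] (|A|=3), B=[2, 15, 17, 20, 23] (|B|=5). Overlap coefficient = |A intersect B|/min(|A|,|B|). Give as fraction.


A intersect B = [2]
|A intersect B| = 1
min(|A|, |B|) = min(3, 5) = 3
Overlap = 1 / 3 = 1/3

1/3


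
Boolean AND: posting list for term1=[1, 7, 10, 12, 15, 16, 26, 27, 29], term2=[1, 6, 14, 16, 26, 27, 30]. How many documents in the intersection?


Boolean AND: find intersection of posting lists
term1 docs: [1, 7, 10, 12, 15, 16, 26, 27, 29]
term2 docs: [1, 6, 14, 16, 26, 27, 30]
Intersection: [1, 16, 26, 27]
|intersection| = 4

4


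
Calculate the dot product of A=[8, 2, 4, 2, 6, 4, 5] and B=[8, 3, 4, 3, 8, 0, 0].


Dot product = sum of element-wise products
A[0]*B[0] = 8*8 = 64
A[1]*B[1] = 2*3 = 6
A[2]*B[2] = 4*4 = 16
A[3]*B[3] = 2*3 = 6
A[4]*B[4] = 6*8 = 48
A[5]*B[5] = 4*0 = 0
A[6]*B[6] = 5*0 = 0
Sum = 64 + 6 + 16 + 6 + 48 + 0 + 0 = 140

140


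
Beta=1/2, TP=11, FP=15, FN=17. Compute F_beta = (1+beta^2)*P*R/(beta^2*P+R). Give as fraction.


P = TP/(TP+FP) = 11/26 = 11/26
R = TP/(TP+FN) = 11/28 = 11/28
beta^2 = 1/2^2 = 1/4
(1 + beta^2) = 5/4
Numerator = (1+beta^2)*P*R = 605/2912
Denominator = beta^2*P + R = 11/104 + 11/28 = 363/728
F_beta = 5/12

5/12


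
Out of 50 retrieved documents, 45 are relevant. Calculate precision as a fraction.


Precision = relevant_retrieved / total_retrieved
= 45 / 50
= 45 / (45 + 5)
= 9/10

9/10


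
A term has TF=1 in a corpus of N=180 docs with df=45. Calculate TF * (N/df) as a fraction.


TF * (N/df)
= 1 * (180/45)
= 1 * 4
= 4

4


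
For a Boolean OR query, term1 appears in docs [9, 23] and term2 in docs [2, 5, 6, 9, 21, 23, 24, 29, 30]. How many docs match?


Boolean OR: find union of posting lists
term1 docs: [9, 23]
term2 docs: [2, 5, 6, 9, 21, 23, 24, 29, 30]
Union: [2, 5, 6, 9, 21, 23, 24, 29, 30]
|union| = 9

9


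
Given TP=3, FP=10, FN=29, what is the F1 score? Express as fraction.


F1 = 2 * P * R / (P + R)
P = TP/(TP+FP) = 3/13 = 3/13
R = TP/(TP+FN) = 3/32 = 3/32
2 * P * R = 2 * 3/13 * 3/32 = 9/208
P + R = 3/13 + 3/32 = 135/416
F1 = 9/208 / 135/416 = 2/15

2/15


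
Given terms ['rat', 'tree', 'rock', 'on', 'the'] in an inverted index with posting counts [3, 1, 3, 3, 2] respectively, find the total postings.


Summing posting list sizes:
'rat': 3 postings
'tree': 1 postings
'rock': 3 postings
'on': 3 postings
'the': 2 postings
Total = 3 + 1 + 3 + 3 + 2 = 12

12


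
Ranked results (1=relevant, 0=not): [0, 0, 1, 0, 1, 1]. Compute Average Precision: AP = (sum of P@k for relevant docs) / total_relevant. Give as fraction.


Computing P@k for each relevant position:
Position 1: not relevant
Position 2: not relevant
Position 3: relevant, P@3 = 1/3 = 1/3
Position 4: not relevant
Position 5: relevant, P@5 = 2/5 = 2/5
Position 6: relevant, P@6 = 3/6 = 1/2
Sum of P@k = 1/3 + 2/5 + 1/2 = 37/30
AP = 37/30 / 3 = 37/90

37/90


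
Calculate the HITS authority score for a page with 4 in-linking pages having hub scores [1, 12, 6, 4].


Authority = sum of hub scores of in-linkers
In-link 1: hub score = 1
In-link 2: hub score = 12
In-link 3: hub score = 6
In-link 4: hub score = 4
Authority = 1 + 12 + 6 + 4 = 23

23


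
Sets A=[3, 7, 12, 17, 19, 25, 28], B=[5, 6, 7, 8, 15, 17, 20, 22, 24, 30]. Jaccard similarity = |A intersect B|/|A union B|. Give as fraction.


A intersect B = [7, 17]
|A intersect B| = 2
A union B = [3, 5, 6, 7, 8, 12, 15, 17, 19, 20, 22, 24, 25, 28, 30]
|A union B| = 15
Jaccard = 2/15 = 2/15

2/15


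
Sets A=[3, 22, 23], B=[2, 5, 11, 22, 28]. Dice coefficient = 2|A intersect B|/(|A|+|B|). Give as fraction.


A intersect B = [22]
|A intersect B| = 1
|A| = 3, |B| = 5
Dice = 2*1 / (3+5)
= 2 / 8 = 1/4

1/4


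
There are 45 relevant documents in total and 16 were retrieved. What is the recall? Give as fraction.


Recall = retrieved_relevant / total_relevant
= 16 / 45
= 16 / (16 + 29)
= 16/45

16/45


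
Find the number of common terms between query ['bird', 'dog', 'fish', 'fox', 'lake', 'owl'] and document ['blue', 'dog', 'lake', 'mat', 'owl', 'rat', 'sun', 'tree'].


Query terms: ['bird', 'dog', 'fish', 'fox', 'lake', 'owl']
Document terms: ['blue', 'dog', 'lake', 'mat', 'owl', 'rat', 'sun', 'tree']
Common terms: ['dog', 'lake', 'owl']
Overlap count = 3

3


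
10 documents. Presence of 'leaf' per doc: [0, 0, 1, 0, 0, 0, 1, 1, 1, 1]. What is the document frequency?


Checking each document for 'leaf':
Doc 1: absent
Doc 2: absent
Doc 3: present
Doc 4: absent
Doc 5: absent
Doc 6: absent
Doc 7: present
Doc 8: present
Doc 9: present
Doc 10: present
df = sum of presences = 0 + 0 + 1 + 0 + 0 + 0 + 1 + 1 + 1 + 1 = 5

5


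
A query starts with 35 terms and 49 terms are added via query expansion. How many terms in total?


Original terms: 35
Expansion terms: 49
Total = 35 + 49 = 84

84


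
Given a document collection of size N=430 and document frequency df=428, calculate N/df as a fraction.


IDF ratio = N / df
= 430 / 428
= 215/214

215/214


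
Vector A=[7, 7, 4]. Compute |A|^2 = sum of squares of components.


|A|^2 = sum of squared components
A[0]^2 = 7^2 = 49
A[1]^2 = 7^2 = 49
A[2]^2 = 4^2 = 16
Sum = 49 + 49 + 16 = 114

114


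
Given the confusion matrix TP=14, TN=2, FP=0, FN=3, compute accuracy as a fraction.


Accuracy = (TP + TN) / (TP + TN + FP + FN)
TP + TN = 14 + 2 = 16
Total = 14 + 2 + 0 + 3 = 19
Accuracy = 16 / 19 = 16/19

16/19


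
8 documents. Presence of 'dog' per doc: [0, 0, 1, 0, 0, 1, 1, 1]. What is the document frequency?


Checking each document for 'dog':
Doc 1: absent
Doc 2: absent
Doc 3: present
Doc 4: absent
Doc 5: absent
Doc 6: present
Doc 7: present
Doc 8: present
df = sum of presences = 0 + 0 + 1 + 0 + 0 + 1 + 1 + 1 = 4

4


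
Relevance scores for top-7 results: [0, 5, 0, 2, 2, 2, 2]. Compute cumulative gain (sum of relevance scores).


Cumulative Gain = sum of relevance scores
Position 1: rel=0, running sum=0
Position 2: rel=5, running sum=5
Position 3: rel=0, running sum=5
Position 4: rel=2, running sum=7
Position 5: rel=2, running sum=9
Position 6: rel=2, running sum=11
Position 7: rel=2, running sum=13
CG = 13

13


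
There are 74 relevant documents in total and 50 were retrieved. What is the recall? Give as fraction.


Recall = retrieved_relevant / total_relevant
= 50 / 74
= 50 / (50 + 24)
= 25/37

25/37


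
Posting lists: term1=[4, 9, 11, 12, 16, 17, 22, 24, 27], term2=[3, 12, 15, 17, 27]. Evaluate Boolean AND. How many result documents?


Boolean AND: find intersection of posting lists
term1 docs: [4, 9, 11, 12, 16, 17, 22, 24, 27]
term2 docs: [3, 12, 15, 17, 27]
Intersection: [12, 17, 27]
|intersection| = 3

3


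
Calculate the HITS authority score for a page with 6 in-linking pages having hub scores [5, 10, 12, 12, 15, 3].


Authority = sum of hub scores of in-linkers
In-link 1: hub score = 5
In-link 2: hub score = 10
In-link 3: hub score = 12
In-link 4: hub score = 12
In-link 5: hub score = 15
In-link 6: hub score = 3
Authority = 5 + 10 + 12 + 12 + 15 + 3 = 57

57


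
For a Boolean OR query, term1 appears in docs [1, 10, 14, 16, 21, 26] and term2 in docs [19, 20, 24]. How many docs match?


Boolean OR: find union of posting lists
term1 docs: [1, 10, 14, 16, 21, 26]
term2 docs: [19, 20, 24]
Union: [1, 10, 14, 16, 19, 20, 21, 24, 26]
|union| = 9

9


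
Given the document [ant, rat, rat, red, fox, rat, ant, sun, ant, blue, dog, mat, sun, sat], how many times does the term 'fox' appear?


Document has 14 words
Scanning for 'fox':
Found at positions: [4]
Count = 1

1


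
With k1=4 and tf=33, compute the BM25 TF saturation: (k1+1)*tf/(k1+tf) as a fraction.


BM25 TF component = (k1+1)*tf / (k1+tf)
k1 = 4, tf = 33
Numerator = (4+1)*33 = 165
Denominator = 4 + 33 = 37
= 165/37 = 165/37

165/37


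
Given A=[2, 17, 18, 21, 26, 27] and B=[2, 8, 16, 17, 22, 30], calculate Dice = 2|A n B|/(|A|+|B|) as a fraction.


A intersect B = [2, 17]
|A intersect B| = 2
|A| = 6, |B| = 6
Dice = 2*2 / (6+6)
= 4 / 12 = 1/3

1/3


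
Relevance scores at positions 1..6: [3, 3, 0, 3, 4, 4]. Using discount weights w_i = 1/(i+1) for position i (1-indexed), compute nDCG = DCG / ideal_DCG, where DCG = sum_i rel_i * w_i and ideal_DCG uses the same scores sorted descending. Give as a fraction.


Position discount weights w_i = 1/(i+1) for i=1..6:
Weights = [1/2, 1/3, 1/4, 1/5, 1/6, 1/7]
Actual relevance: [3, 3, 0, 3, 4, 4]
DCG = 3/2 + 3/3 + 0/4 + 3/5 + 4/6 + 4/7 = 911/210
Ideal relevance (sorted desc): [4, 4, 3, 3, 3, 0]
Ideal DCG = 4/2 + 4/3 + 3/4 + 3/5 + 3/6 + 0/7 = 311/60
nDCG = DCG / ideal_DCG = 911/210 / 311/60 = 1822/2177

1822/2177


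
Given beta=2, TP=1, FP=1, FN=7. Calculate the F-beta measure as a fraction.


P = TP/(TP+FP) = 1/2 = 1/2
R = TP/(TP+FN) = 1/8 = 1/8
beta^2 = 2^2 = 4
(1 + beta^2) = 5
Numerator = (1+beta^2)*P*R = 5/16
Denominator = beta^2*P + R = 2 + 1/8 = 17/8
F_beta = 5/34

5/34


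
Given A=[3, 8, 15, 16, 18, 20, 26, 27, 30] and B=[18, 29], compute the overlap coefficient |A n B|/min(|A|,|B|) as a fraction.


A intersect B = [18]
|A intersect B| = 1
min(|A|, |B|) = min(9, 2) = 2
Overlap = 1 / 2 = 1/2

1/2


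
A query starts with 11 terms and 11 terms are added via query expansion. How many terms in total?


Original terms: 11
Expansion terms: 11
Total = 11 + 11 = 22

22


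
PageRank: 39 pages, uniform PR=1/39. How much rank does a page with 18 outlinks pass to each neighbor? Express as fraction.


Initial PR = 1/39 = 1/39
Outlinks = 18
Contribution per link = PR / outlinks
= 1/39 / 18
= 1/702

1/702


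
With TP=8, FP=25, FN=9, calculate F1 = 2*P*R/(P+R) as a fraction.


F1 = 2 * P * R / (P + R)
P = TP/(TP+FP) = 8/33 = 8/33
R = TP/(TP+FN) = 8/17 = 8/17
2 * P * R = 2 * 8/33 * 8/17 = 128/561
P + R = 8/33 + 8/17 = 400/561
F1 = 128/561 / 400/561 = 8/25

8/25


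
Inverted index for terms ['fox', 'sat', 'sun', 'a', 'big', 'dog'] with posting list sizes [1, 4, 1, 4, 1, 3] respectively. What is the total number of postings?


Summing posting list sizes:
'fox': 1 postings
'sat': 4 postings
'sun': 1 postings
'a': 4 postings
'big': 1 postings
'dog': 3 postings
Total = 1 + 4 + 1 + 4 + 1 + 3 = 14

14


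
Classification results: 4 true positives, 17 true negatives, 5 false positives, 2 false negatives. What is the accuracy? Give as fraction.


Accuracy = (TP + TN) / (TP + TN + FP + FN)
TP + TN = 4 + 17 = 21
Total = 4 + 17 + 5 + 2 = 28
Accuracy = 21 / 28 = 3/4

3/4


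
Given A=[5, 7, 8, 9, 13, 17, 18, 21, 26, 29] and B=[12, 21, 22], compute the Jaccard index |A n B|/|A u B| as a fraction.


A intersect B = [21]
|A intersect B| = 1
A union B = [5, 7, 8, 9, 12, 13, 17, 18, 21, 22, 26, 29]
|A union B| = 12
Jaccard = 1/12 = 1/12

1/12


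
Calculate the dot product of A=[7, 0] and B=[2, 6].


Dot product = sum of element-wise products
A[0]*B[0] = 7*2 = 14
A[1]*B[1] = 0*6 = 0
Sum = 14 + 0 = 14

14


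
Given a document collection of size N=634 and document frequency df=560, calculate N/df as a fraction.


IDF ratio = N / df
= 634 / 560
= 317/280

317/280


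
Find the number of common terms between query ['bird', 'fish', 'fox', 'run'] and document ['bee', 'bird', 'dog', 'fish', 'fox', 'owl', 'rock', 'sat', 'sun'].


Query terms: ['bird', 'fish', 'fox', 'run']
Document terms: ['bee', 'bird', 'dog', 'fish', 'fox', 'owl', 'rock', 'sat', 'sun']
Common terms: ['bird', 'fish', 'fox']
Overlap count = 3

3


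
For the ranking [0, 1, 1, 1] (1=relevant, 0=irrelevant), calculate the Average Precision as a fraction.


Computing P@k for each relevant position:
Position 1: not relevant
Position 2: relevant, P@2 = 1/2 = 1/2
Position 3: relevant, P@3 = 2/3 = 2/3
Position 4: relevant, P@4 = 3/4 = 3/4
Sum of P@k = 1/2 + 2/3 + 3/4 = 23/12
AP = 23/12 / 3 = 23/36

23/36


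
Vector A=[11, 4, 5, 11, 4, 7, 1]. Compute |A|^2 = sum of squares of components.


|A|^2 = sum of squared components
A[0]^2 = 11^2 = 121
A[1]^2 = 4^2 = 16
A[2]^2 = 5^2 = 25
A[3]^2 = 11^2 = 121
A[4]^2 = 4^2 = 16
A[5]^2 = 7^2 = 49
A[6]^2 = 1^2 = 1
Sum = 121 + 16 + 25 + 121 + 16 + 49 + 1 = 349

349


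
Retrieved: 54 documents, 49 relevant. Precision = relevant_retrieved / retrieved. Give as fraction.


Precision = relevant_retrieved / total_retrieved
= 49 / 54
= 49 / (49 + 5)
= 49/54

49/54


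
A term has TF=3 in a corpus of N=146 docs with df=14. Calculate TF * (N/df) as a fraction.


TF * (N/df)
= 3 * (146/14)
= 3 * 73/7
= 219/7

219/7


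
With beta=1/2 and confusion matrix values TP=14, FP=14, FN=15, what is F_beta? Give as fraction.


P = TP/(TP+FP) = 14/28 = 1/2
R = TP/(TP+FN) = 14/29 = 14/29
beta^2 = 1/2^2 = 1/4
(1 + beta^2) = 5/4
Numerator = (1+beta^2)*P*R = 35/116
Denominator = beta^2*P + R = 1/8 + 14/29 = 141/232
F_beta = 70/141

70/141


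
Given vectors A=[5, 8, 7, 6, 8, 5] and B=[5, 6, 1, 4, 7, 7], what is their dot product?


Dot product = sum of element-wise products
A[0]*B[0] = 5*5 = 25
A[1]*B[1] = 8*6 = 48
A[2]*B[2] = 7*1 = 7
A[3]*B[3] = 6*4 = 24
A[4]*B[4] = 8*7 = 56
A[5]*B[5] = 5*7 = 35
Sum = 25 + 48 + 7 + 24 + 56 + 35 = 195

195


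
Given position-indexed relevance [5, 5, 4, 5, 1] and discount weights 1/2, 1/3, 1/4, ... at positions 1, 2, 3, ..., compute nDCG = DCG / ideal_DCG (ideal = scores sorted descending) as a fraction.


Position discount weights w_i = 1/(i+1) for i=1..5:
Weights = [1/2, 1/3, 1/4, 1/5, 1/6]
Actual relevance: [5, 5, 4, 5, 1]
DCG = 5/2 + 5/3 + 4/4 + 5/5 + 1/6 = 19/3
Ideal relevance (sorted desc): [5, 5, 5, 4, 1]
Ideal DCG = 5/2 + 5/3 + 5/4 + 4/5 + 1/6 = 383/60
nDCG = DCG / ideal_DCG = 19/3 / 383/60 = 380/383

380/383


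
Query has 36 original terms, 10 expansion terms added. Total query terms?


Original terms: 36
Expansion terms: 10
Total = 36 + 10 = 46

46


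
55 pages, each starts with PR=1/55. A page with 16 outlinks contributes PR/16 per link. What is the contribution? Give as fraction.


Initial PR = 1/55 = 1/55
Outlinks = 16
Contribution per link = PR / outlinks
= 1/55 / 16
= 1/880

1/880


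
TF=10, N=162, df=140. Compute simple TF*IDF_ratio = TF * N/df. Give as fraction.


TF * (N/df)
= 10 * (162/140)
= 10 * 81/70
= 81/7

81/7


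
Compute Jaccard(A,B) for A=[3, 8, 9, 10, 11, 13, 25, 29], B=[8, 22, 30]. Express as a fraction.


A intersect B = [8]
|A intersect B| = 1
A union B = [3, 8, 9, 10, 11, 13, 22, 25, 29, 30]
|A union B| = 10
Jaccard = 1/10 = 1/10

1/10


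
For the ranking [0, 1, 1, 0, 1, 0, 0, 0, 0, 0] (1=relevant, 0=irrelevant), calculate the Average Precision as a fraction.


Computing P@k for each relevant position:
Position 1: not relevant
Position 2: relevant, P@2 = 1/2 = 1/2
Position 3: relevant, P@3 = 2/3 = 2/3
Position 4: not relevant
Position 5: relevant, P@5 = 3/5 = 3/5
Position 6: not relevant
Position 7: not relevant
Position 8: not relevant
Position 9: not relevant
Position 10: not relevant
Sum of P@k = 1/2 + 2/3 + 3/5 = 53/30
AP = 53/30 / 3 = 53/90

53/90


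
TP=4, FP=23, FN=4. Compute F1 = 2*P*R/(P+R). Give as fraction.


F1 = 2 * P * R / (P + R)
P = TP/(TP+FP) = 4/27 = 4/27
R = TP/(TP+FN) = 4/8 = 1/2
2 * P * R = 2 * 4/27 * 1/2 = 4/27
P + R = 4/27 + 1/2 = 35/54
F1 = 4/27 / 35/54 = 8/35

8/35


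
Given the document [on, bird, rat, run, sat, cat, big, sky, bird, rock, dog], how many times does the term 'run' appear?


Document has 11 words
Scanning for 'run':
Found at positions: [3]
Count = 1

1


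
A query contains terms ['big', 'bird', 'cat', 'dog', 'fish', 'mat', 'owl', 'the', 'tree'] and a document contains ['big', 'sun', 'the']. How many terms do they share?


Query terms: ['big', 'bird', 'cat', 'dog', 'fish', 'mat', 'owl', 'the', 'tree']
Document terms: ['big', 'sun', 'the']
Common terms: ['big', 'the']
Overlap count = 2

2


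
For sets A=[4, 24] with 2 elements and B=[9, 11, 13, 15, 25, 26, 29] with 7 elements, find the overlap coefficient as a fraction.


A intersect B = []
|A intersect B| = 0
min(|A|, |B|) = min(2, 7) = 2
Overlap = 0 / 2 = 0

0


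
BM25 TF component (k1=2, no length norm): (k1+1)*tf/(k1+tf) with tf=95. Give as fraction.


BM25 TF component = (k1+1)*tf / (k1+tf)
k1 = 2, tf = 95
Numerator = (2+1)*95 = 285
Denominator = 2 + 95 = 97
= 285/97 = 285/97

285/97


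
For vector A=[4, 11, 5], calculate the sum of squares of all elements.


|A|^2 = sum of squared components
A[0]^2 = 4^2 = 16
A[1]^2 = 11^2 = 121
A[2]^2 = 5^2 = 25
Sum = 16 + 121 + 25 = 162

162


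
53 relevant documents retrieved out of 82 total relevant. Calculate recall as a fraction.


Recall = retrieved_relevant / total_relevant
= 53 / 82
= 53 / (53 + 29)
= 53/82

53/82


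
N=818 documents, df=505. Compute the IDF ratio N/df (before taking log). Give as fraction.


IDF ratio = N / df
= 818 / 505
= 818/505

818/505


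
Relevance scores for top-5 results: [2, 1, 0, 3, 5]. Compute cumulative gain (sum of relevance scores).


Cumulative Gain = sum of relevance scores
Position 1: rel=2, running sum=2
Position 2: rel=1, running sum=3
Position 3: rel=0, running sum=3
Position 4: rel=3, running sum=6
Position 5: rel=5, running sum=11
CG = 11

11


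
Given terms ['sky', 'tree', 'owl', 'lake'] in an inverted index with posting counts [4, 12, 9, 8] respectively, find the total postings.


Summing posting list sizes:
'sky': 4 postings
'tree': 12 postings
'owl': 9 postings
'lake': 8 postings
Total = 4 + 12 + 9 + 8 = 33

33


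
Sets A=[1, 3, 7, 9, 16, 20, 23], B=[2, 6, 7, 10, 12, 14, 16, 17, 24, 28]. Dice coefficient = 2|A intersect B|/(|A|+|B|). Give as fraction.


A intersect B = [7, 16]
|A intersect B| = 2
|A| = 7, |B| = 10
Dice = 2*2 / (7+10)
= 4 / 17 = 4/17

4/17


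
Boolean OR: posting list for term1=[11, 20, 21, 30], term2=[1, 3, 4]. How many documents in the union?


Boolean OR: find union of posting lists
term1 docs: [11, 20, 21, 30]
term2 docs: [1, 3, 4]
Union: [1, 3, 4, 11, 20, 21, 30]
|union| = 7

7


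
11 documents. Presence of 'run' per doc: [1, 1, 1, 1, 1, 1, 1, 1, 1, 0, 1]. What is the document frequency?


Checking each document for 'run':
Doc 1: present
Doc 2: present
Doc 3: present
Doc 4: present
Doc 5: present
Doc 6: present
Doc 7: present
Doc 8: present
Doc 9: present
Doc 10: absent
Doc 11: present
df = sum of presences = 1 + 1 + 1 + 1 + 1 + 1 + 1 + 1 + 1 + 0 + 1 = 10

10


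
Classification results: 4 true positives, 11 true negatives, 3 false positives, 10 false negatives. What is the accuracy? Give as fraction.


Accuracy = (TP + TN) / (TP + TN + FP + FN)
TP + TN = 4 + 11 = 15
Total = 4 + 11 + 3 + 10 = 28
Accuracy = 15 / 28 = 15/28

15/28


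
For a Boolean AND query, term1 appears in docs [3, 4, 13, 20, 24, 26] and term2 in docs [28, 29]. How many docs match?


Boolean AND: find intersection of posting lists
term1 docs: [3, 4, 13, 20, 24, 26]
term2 docs: [28, 29]
Intersection: []
|intersection| = 0

0


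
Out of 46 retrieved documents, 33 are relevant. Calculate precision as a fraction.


Precision = relevant_retrieved / total_retrieved
= 33 / 46
= 33 / (33 + 13)
= 33/46

33/46


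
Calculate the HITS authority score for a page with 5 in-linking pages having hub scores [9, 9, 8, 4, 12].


Authority = sum of hub scores of in-linkers
In-link 1: hub score = 9
In-link 2: hub score = 9
In-link 3: hub score = 8
In-link 4: hub score = 4
In-link 5: hub score = 12
Authority = 9 + 9 + 8 + 4 + 12 = 42

42


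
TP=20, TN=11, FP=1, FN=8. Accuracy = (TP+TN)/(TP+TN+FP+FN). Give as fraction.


Accuracy = (TP + TN) / (TP + TN + FP + FN)
TP + TN = 20 + 11 = 31
Total = 20 + 11 + 1 + 8 = 40
Accuracy = 31 / 40 = 31/40

31/40


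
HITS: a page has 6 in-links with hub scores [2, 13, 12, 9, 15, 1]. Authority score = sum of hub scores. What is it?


Authority = sum of hub scores of in-linkers
In-link 1: hub score = 2
In-link 2: hub score = 13
In-link 3: hub score = 12
In-link 4: hub score = 9
In-link 5: hub score = 15
In-link 6: hub score = 1
Authority = 2 + 13 + 12 + 9 + 15 + 1 = 52

52


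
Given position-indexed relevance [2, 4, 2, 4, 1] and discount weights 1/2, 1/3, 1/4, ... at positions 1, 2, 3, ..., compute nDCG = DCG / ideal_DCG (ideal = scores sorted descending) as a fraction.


Position discount weights w_i = 1/(i+1) for i=1..5:
Weights = [1/2, 1/3, 1/4, 1/5, 1/6]
Actual relevance: [2, 4, 2, 4, 1]
DCG = 2/2 + 4/3 + 2/4 + 4/5 + 1/6 = 19/5
Ideal relevance (sorted desc): [4, 4, 2, 2, 1]
Ideal DCG = 4/2 + 4/3 + 2/4 + 2/5 + 1/6 = 22/5
nDCG = DCG / ideal_DCG = 19/5 / 22/5 = 19/22

19/22


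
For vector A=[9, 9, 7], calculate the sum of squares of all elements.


|A|^2 = sum of squared components
A[0]^2 = 9^2 = 81
A[1]^2 = 9^2 = 81
A[2]^2 = 7^2 = 49
Sum = 81 + 81 + 49 = 211

211


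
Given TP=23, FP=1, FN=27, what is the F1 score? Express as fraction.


F1 = 2 * P * R / (P + R)
P = TP/(TP+FP) = 23/24 = 23/24
R = TP/(TP+FN) = 23/50 = 23/50
2 * P * R = 2 * 23/24 * 23/50 = 529/600
P + R = 23/24 + 23/50 = 851/600
F1 = 529/600 / 851/600 = 23/37

23/37


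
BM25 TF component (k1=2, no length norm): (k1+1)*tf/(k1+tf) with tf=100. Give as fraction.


BM25 TF component = (k1+1)*tf / (k1+tf)
k1 = 2, tf = 100
Numerator = (2+1)*100 = 300
Denominator = 2 + 100 = 102
= 300/102 = 50/17

50/17


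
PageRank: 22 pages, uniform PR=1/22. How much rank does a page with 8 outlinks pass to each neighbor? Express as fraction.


Initial PR = 1/22 = 1/22
Outlinks = 8
Contribution per link = PR / outlinks
= 1/22 / 8
= 1/176

1/176


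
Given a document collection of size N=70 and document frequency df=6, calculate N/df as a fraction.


IDF ratio = N / df
= 70 / 6
= 35/3

35/3


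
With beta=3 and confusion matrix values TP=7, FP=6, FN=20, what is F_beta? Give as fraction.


P = TP/(TP+FP) = 7/13 = 7/13
R = TP/(TP+FN) = 7/27 = 7/27
beta^2 = 3^2 = 9
(1 + beta^2) = 10
Numerator = (1+beta^2)*P*R = 490/351
Denominator = beta^2*P + R = 63/13 + 7/27 = 1792/351
F_beta = 35/128

35/128


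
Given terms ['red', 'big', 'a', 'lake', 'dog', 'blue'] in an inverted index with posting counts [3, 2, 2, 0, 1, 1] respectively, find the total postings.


Summing posting list sizes:
'red': 3 postings
'big': 2 postings
'a': 2 postings
'lake': 0 postings
'dog': 1 postings
'blue': 1 postings
Total = 3 + 2 + 2 + 0 + 1 + 1 = 9

9


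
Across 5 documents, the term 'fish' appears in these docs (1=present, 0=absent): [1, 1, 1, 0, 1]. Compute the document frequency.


Checking each document for 'fish':
Doc 1: present
Doc 2: present
Doc 3: present
Doc 4: absent
Doc 5: present
df = sum of presences = 1 + 1 + 1 + 0 + 1 = 4

4


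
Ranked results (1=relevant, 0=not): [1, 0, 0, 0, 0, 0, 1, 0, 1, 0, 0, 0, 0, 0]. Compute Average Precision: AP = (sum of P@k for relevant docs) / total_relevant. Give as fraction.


Computing P@k for each relevant position:
Position 1: relevant, P@1 = 1/1 = 1
Position 2: not relevant
Position 3: not relevant
Position 4: not relevant
Position 5: not relevant
Position 6: not relevant
Position 7: relevant, P@7 = 2/7 = 2/7
Position 8: not relevant
Position 9: relevant, P@9 = 3/9 = 1/3
Position 10: not relevant
Position 11: not relevant
Position 12: not relevant
Position 13: not relevant
Position 14: not relevant
Sum of P@k = 1 + 2/7 + 1/3 = 34/21
AP = 34/21 / 3 = 34/63

34/63


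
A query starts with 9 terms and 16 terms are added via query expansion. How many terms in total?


Original terms: 9
Expansion terms: 16
Total = 9 + 16 = 25

25


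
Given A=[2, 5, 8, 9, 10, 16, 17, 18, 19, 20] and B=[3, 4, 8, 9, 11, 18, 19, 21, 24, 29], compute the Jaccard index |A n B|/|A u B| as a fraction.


A intersect B = [8, 9, 18, 19]
|A intersect B| = 4
A union B = [2, 3, 4, 5, 8, 9, 10, 11, 16, 17, 18, 19, 20, 21, 24, 29]
|A union B| = 16
Jaccard = 4/16 = 1/4

1/4


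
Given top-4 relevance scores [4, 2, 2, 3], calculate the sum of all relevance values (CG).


Cumulative Gain = sum of relevance scores
Position 1: rel=4, running sum=4
Position 2: rel=2, running sum=6
Position 3: rel=2, running sum=8
Position 4: rel=3, running sum=11
CG = 11

11


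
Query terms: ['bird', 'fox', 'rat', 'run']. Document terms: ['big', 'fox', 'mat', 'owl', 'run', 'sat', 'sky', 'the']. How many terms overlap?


Query terms: ['bird', 'fox', 'rat', 'run']
Document terms: ['big', 'fox', 'mat', 'owl', 'run', 'sat', 'sky', 'the']
Common terms: ['fox', 'run']
Overlap count = 2

2


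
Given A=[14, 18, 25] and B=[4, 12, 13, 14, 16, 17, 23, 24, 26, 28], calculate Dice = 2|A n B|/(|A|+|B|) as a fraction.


A intersect B = [14]
|A intersect B| = 1
|A| = 3, |B| = 10
Dice = 2*1 / (3+10)
= 2 / 13 = 2/13

2/13


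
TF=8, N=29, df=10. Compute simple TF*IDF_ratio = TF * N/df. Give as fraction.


TF * (N/df)
= 8 * (29/10)
= 8 * 29/10
= 116/5

116/5


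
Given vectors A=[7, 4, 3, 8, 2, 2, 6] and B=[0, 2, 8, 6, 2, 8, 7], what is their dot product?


Dot product = sum of element-wise products
A[0]*B[0] = 7*0 = 0
A[1]*B[1] = 4*2 = 8
A[2]*B[2] = 3*8 = 24
A[3]*B[3] = 8*6 = 48
A[4]*B[4] = 2*2 = 4
A[5]*B[5] = 2*8 = 16
A[6]*B[6] = 6*7 = 42
Sum = 0 + 8 + 24 + 48 + 4 + 16 + 42 = 142

142


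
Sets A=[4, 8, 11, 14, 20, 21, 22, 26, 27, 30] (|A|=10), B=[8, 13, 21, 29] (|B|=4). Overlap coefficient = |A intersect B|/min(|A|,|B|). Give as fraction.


A intersect B = [8, 21]
|A intersect B| = 2
min(|A|, |B|) = min(10, 4) = 4
Overlap = 2 / 4 = 1/2

1/2


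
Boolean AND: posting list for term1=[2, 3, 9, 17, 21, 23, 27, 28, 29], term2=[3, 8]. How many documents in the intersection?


Boolean AND: find intersection of posting lists
term1 docs: [2, 3, 9, 17, 21, 23, 27, 28, 29]
term2 docs: [3, 8]
Intersection: [3]
|intersection| = 1

1


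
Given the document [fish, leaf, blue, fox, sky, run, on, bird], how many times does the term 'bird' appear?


Document has 8 words
Scanning for 'bird':
Found at positions: [7]
Count = 1

1


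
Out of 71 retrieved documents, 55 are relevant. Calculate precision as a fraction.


Precision = relevant_retrieved / total_retrieved
= 55 / 71
= 55 / (55 + 16)
= 55/71

55/71


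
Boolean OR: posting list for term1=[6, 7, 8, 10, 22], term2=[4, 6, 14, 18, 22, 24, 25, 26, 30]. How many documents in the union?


Boolean OR: find union of posting lists
term1 docs: [6, 7, 8, 10, 22]
term2 docs: [4, 6, 14, 18, 22, 24, 25, 26, 30]
Union: [4, 6, 7, 8, 10, 14, 18, 22, 24, 25, 26, 30]
|union| = 12

12


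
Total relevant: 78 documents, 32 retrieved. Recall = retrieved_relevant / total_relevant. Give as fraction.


Recall = retrieved_relevant / total_relevant
= 32 / 78
= 32 / (32 + 46)
= 16/39

16/39


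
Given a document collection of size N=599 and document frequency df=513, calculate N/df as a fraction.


IDF ratio = N / df
= 599 / 513
= 599/513

599/513


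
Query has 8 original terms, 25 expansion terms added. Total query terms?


Original terms: 8
Expansion terms: 25
Total = 8 + 25 = 33

33


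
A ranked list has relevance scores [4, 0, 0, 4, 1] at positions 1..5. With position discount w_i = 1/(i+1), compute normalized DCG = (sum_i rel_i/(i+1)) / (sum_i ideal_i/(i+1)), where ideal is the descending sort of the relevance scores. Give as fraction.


Position discount weights w_i = 1/(i+1) for i=1..5:
Weights = [1/2, 1/3, 1/4, 1/5, 1/6]
Actual relevance: [4, 0, 0, 4, 1]
DCG = 4/2 + 0/3 + 0/4 + 4/5 + 1/6 = 89/30
Ideal relevance (sorted desc): [4, 4, 1, 0, 0]
Ideal DCG = 4/2 + 4/3 + 1/4 + 0/5 + 0/6 = 43/12
nDCG = DCG / ideal_DCG = 89/30 / 43/12 = 178/215

178/215


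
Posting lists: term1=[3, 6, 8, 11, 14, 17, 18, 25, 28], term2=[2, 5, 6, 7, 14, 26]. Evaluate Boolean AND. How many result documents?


Boolean AND: find intersection of posting lists
term1 docs: [3, 6, 8, 11, 14, 17, 18, 25, 28]
term2 docs: [2, 5, 6, 7, 14, 26]
Intersection: [6, 14]
|intersection| = 2

2


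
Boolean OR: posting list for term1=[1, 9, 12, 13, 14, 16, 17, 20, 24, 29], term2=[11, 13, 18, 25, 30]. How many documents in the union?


Boolean OR: find union of posting lists
term1 docs: [1, 9, 12, 13, 14, 16, 17, 20, 24, 29]
term2 docs: [11, 13, 18, 25, 30]
Union: [1, 9, 11, 12, 13, 14, 16, 17, 18, 20, 24, 25, 29, 30]
|union| = 14

14
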